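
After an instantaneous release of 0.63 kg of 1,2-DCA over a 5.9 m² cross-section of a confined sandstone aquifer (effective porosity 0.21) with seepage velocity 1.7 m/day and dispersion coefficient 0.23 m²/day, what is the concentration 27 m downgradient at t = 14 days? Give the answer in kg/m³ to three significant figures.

0.0361 kg/m³

For an instantaneous plane source, C(x,t) = M/(n_e·A·√(4πDt)) · exp(−(x−vt)²/(4Dt)), with n_e·A the pore (flow) area.
Plume center vt = 1.7 × 14 = 23.8 m, so the well at 27 m is 3.2 m downgradient of the peak.
√(4πDt) = 6.361 m, giving peak height M/(n_e·A·√(4πDt)) = 0.63/(0.21 × 5.9 × 6.361) = 0.07994 kg/m³.
(x−vt)²/(4Dt) = (3.2)²/(4 × 0.23 × 14) = 0.7950; exp(−0.7950) = 0.4516.
C = 0.07994 × 0.4516 = 0.0361 kg/m³.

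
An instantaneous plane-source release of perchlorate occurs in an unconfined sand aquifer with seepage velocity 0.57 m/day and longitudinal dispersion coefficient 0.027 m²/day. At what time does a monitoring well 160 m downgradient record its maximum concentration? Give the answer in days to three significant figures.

281 days

For the 1D instantaneous-source solution, setting ∂C/∂t = 0 at fixed x gives v²t² + 2Dt − x² = 0, so t = (√(D² + v²x²) − D)/v².
√(D² + v²x²) = √(0.027² + 0.57² × 160²) = 91.20; v² = 0.3249.
t = (91.20 − 0.027)/0.3249 = 281 days (vs. the pure-advection estimate x/v = 281 d).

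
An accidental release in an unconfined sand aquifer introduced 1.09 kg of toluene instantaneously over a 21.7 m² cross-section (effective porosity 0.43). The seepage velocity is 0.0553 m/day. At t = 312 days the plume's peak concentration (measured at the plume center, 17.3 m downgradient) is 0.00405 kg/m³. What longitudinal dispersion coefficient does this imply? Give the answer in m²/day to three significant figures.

At the plume center C_max = M/(n_e·A·√(4πDt)), so D = M²/(4πt·(n_e·A·C_max)²).
n_e·A·C_max = 0.43 × 21.7 × 0.00405 = 0.03779 kg/m.
D = 1.09²/(4π × 312 × 0.03779²) = 0.212 m²/day.

0.212 m²/day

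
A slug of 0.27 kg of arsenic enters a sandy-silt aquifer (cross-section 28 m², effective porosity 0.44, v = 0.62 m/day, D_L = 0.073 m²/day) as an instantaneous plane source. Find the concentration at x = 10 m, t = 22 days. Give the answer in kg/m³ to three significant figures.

0.000620 kg/m³

For an instantaneous plane source, C(x,t) = M/(n_e·A·√(4πDt)) · exp(−(x−vt)²/(4Dt)), with n_e·A the pore (flow) area.
Plume center vt = 0.62 × 22 = 13.64 m, so the well at 10 m is 3.64 m upgradient of the peak.
√(4πDt) = 4.492 m, giving peak height M/(n_e·A·√(4πDt)) = 0.27/(0.44 × 28 × 4.492) = 0.004879 kg/m³.
(x−vt)²/(4Dt) = (-3.64)²/(4 × 0.073 × 22) = 2.063; exp(−2.063) = 0.1271.
C = 0.004879 × 0.1271 = 0.000620 kg/m³.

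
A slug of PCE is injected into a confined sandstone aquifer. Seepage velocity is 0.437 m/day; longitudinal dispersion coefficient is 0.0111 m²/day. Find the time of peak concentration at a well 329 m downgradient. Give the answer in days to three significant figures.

753 days

For the 1D instantaneous-source solution, setting ∂C/∂t = 0 at fixed x gives v²t² + 2Dt − x² = 0, so t = (√(D² + v²x²) − D)/v².
√(D² + v²x²) = √(0.0111² + 0.437² × 329²) = 143.8; v² = 0.190969.
t = (143.8 − 0.0111)/0.190969 = 753 days (vs. the pure-advection estimate x/v = 753 d).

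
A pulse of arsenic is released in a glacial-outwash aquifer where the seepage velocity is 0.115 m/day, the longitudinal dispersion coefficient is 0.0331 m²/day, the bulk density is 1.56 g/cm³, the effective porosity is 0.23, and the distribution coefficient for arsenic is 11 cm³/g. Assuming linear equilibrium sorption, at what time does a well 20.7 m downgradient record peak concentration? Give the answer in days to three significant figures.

Retardation factor R = 1 + ρ_b·K_d/n = 1 + 1.56 × 11/0.23 = 75.61.
Sorption retards both mechanisms: v_R = v/R = 0.001521 m/day, D_R = D/R = 0.0004378 m²/day.
Peak time from v_R²t² + 2D_R t − x² = 0: t = (√(D_R² + v_R²x²) − D_R)/v_R².
√(D_R² + v_R²x²) = √(0.0004378² + 0.001521² × 20.7²) = 0.03149; v_R² = 2.313e-06.
t = (0.03149 − 0.0004378)/2.313e-06 = 13400 days.

13400 days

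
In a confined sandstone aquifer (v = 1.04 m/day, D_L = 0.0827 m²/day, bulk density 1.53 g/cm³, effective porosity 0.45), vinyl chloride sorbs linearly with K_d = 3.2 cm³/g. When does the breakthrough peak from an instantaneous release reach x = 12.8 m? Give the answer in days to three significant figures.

145 days

Retardation factor R = 1 + ρ_b·K_d/n = 1 + 1.53 × 3.2/0.45 = 11.88.
Sorption retards both mechanisms: v_R = v/R = 0.08754 m/day, D_R = D/R = 0.006961 m²/day.
Peak time from v_R²t² + 2D_R t − x² = 0: t = (√(D_R² + v_R²x²) − D_R)/v_R².
√(D_R² + v_R²x²) = √(0.006961² + 0.08754² × 12.8²) = 1.121; v_R² = 0.007663.
t = (1.121 − 0.006961)/0.007663 = 145 days.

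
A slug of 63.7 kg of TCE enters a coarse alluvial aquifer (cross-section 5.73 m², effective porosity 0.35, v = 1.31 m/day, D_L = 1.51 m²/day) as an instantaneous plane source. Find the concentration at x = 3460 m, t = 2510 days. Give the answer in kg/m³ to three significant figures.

0.0207 kg/m³

For an instantaneous plane source, C(x,t) = M/(n_e·A·√(4πDt)) · exp(−(x−vt)²/(4Dt)), with n_e·A the pore (flow) area.
Plume center vt = 1.31 × 2510 = 3288.1 m, so the well at 3460 m is 171.9 m downgradient of the peak.
√(4πDt) = 218.2 m, giving peak height M/(n_e·A·√(4πDt)) = 63.7/(0.35 × 5.73 × 218.2) = 0.1456 kg/m³.
(x−vt)²/(4Dt) = (171.9)²/(4 × 1.51 × 2510) = 1.949; exp(−1.949) = 0.1424.
C = 0.1456 × 0.1424 = 0.0207 kg/m³.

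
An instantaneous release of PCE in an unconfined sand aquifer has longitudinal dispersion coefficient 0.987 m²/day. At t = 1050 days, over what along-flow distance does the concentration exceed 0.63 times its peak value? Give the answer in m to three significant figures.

The plume is Gaussian with σ = √(2Dt) = √(2 × 0.987 × 1050) = 45.53 m.
C/C_peak = exp(−Δx²/(2σ²)) = 0.63 ⇒ Δx = σ·√(−2 ln 0.63) = 45.53 × 0.9613 = 43.77 m.
Width = 2Δx = 87.5 m.

87.5 m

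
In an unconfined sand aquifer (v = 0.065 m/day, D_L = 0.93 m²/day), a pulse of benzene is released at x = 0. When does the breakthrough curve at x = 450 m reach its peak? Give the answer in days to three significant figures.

6710 days

For the 1D instantaneous-source solution, setting ∂C/∂t = 0 at fixed x gives v²t² + 2Dt − x² = 0, so t = (√(D² + v²x²) − D)/v².
√(D² + v²x²) = √(0.93² + 0.065² × 450²) = 29.26; v² = 0.004225.
t = (29.26 − 0.93)/0.004225 = 6710 days (vs. the pure-advection estimate x/v = 6920 d).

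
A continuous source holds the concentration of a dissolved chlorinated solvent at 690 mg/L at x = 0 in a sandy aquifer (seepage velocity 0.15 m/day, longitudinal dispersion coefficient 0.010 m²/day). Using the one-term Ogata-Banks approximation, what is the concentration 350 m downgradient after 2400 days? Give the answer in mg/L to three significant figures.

639 mg/L

For a continuous step input, C/C₀ ≈ ½·erfc((x−vt)/(2√(Dt))).
vt = 0.15 × 2400 = 360 m and 2√(Dt) = 2√(0.010 × 2400) = 9.798 m.
Argument (x−vt)/(2√(Dt)) = (350 − 360)/9.798 = -1.021; ½·erfc(-1.021) = 0.9256.
C = 690 × 0.9256 = 639 mg/L.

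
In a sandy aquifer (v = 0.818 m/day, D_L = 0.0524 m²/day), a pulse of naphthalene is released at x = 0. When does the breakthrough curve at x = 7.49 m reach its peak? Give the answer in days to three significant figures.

9.08 days

For the 1D instantaneous-source solution, setting ∂C/∂t = 0 at fixed x gives v²t² + 2Dt − x² = 0, so t = (√(D² + v²x²) − D)/v².
√(D² + v²x²) = √(0.0524² + 0.818² × 7.49²) = 6.127; v² = 0.669124.
t = (6.127 − 0.0524)/0.669124 = 9.08 days (vs. the pure-advection estimate x/v = 9.16 d).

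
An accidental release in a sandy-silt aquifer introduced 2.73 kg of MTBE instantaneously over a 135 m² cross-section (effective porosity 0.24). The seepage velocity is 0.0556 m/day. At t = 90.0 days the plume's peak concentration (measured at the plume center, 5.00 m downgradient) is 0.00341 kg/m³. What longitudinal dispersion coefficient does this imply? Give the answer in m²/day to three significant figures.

0.540 m²/day

At the plume center C_max = M/(n_e·A·√(4πDt)), so D = M²/(4πt·(n_e·A·C_max)²).
n_e·A·C_max = 0.24 × 135 × 0.00341 = 0.1105 kg/m.
D = 2.73²/(4π × 90.0 × 0.1105²) = 0.540 m²/day.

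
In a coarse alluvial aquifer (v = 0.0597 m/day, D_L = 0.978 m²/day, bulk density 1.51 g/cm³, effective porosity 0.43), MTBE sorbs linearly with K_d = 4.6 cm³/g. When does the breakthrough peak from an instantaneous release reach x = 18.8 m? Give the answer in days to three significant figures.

Retardation factor R = 1 + ρ_b·K_d/n = 1 + 1.51 × 4.6/0.43 = 17.15.
Sorption retards both mechanisms: v_R = v/R = 0.003481 m/day, D_R = D/R = 0.05703 m²/day.
Peak time from v_R²t² + 2D_R t − x² = 0: t = (√(D_R² + v_R²x²) − D_R)/v_R².
√(D_R² + v_R²x²) = √(0.05703² + 0.003481² × 18.8²) = 0.08681; v_R² = 1.212e-05.
t = (0.08681 − 0.05703)/1.212e-05 = 2460 days.

2460 days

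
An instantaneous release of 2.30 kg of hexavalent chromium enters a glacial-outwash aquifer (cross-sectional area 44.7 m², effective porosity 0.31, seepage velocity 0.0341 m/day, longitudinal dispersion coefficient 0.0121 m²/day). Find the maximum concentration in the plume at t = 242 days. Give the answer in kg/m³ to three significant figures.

The peak of an instantaneous 1D plume sits at x = vt; there the Gaussian factor is 1 and C_max = M/(n_e·A·√(4πDt)), where n_e·A is the pore area the mass is dissolved in.
√(4πDt) = √(4π × 0.0121 × 242) = 6.066 m, so C_max = 2.30/(0.31 × 44.7 × 6.066) = 0.0274 kg/m³.

0.0274 kg/m³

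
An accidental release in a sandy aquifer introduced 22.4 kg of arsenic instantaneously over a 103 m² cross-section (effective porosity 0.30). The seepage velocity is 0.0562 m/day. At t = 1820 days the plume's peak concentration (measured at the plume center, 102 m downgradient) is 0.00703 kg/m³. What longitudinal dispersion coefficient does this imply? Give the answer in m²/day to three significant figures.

0.465 m²/day

At the plume center C_max = M/(n_e·A·√(4πDt)), so D = M²/(4πt·(n_e·A·C_max)²).
n_e·A·C_max = 0.30 × 103 × 0.00703 = 0.2172 kg/m.
D = 22.4²/(4π × 1820 × 0.2172²) = 0.465 m²/day.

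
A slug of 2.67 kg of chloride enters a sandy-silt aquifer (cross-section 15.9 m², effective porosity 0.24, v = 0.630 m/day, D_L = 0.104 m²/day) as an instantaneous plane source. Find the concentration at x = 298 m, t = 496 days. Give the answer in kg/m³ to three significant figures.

0.00995 kg/m³

For an instantaneous plane source, C(x,t) = M/(n_e·A·√(4πDt)) · exp(−(x−vt)²/(4Dt)), with n_e·A the pore (flow) area.
Plume center vt = 0.630 × 496 = 312.48 m, so the well at 298 m is 14.48 m upgradient of the peak.
√(4πDt) = 25.46 m, giving peak height M/(n_e·A·√(4πDt)) = 2.67/(0.24 × 15.9 × 25.46) = 0.02748 kg/m³.
(x−vt)²/(4Dt) = (-14.48)²/(4 × 0.104 × 496) = 1.016; exp(−1.016) = 0.3620.
C = 0.02748 × 0.3620 = 0.00995 kg/m³.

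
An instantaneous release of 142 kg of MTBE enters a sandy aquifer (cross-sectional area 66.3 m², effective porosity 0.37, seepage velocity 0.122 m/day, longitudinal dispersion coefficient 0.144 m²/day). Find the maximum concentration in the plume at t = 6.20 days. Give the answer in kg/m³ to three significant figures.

1.73 kg/m³

The peak of an instantaneous 1D plume sits at x = vt; there the Gaussian factor is 1 and C_max = M/(n_e·A·√(4πDt)), where n_e·A is the pore area the mass is dissolved in.
√(4πDt) = √(4π × 0.144 × 6.20) = 3.350 m, so C_max = 142/(0.37 × 66.3 × 3.350) = 1.73 kg/m³.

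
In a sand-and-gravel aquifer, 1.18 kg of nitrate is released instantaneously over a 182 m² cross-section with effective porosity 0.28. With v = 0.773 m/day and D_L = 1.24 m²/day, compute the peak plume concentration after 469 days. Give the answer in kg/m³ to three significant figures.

The peak of an instantaneous 1D plume sits at x = vt; there the Gaussian factor is 1 and C_max = M/(n_e·A·√(4πDt)), where n_e·A is the pore area the mass is dissolved in.
√(4πDt) = √(4π × 1.24 × 469) = 85.49 m, so C_max = 1.18/(0.28 × 182 × 85.49) = 0.000271 kg/m³.

0.000271 kg/m³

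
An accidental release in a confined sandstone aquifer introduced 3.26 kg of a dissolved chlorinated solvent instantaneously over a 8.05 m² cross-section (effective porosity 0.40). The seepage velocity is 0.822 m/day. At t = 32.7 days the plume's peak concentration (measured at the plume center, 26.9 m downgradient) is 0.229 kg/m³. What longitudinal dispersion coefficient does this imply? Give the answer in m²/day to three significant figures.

At the plume center C_max = M/(n_e·A·√(4πDt)), so D = M²/(4πt·(n_e·A·C_max)²).
n_e·A·C_max = 0.40 × 8.05 × 0.229 = 0.7374 kg/m.
D = 3.26²/(4π × 32.7 × 0.7374²) = 0.0476 m²/day.

0.0476 m²/day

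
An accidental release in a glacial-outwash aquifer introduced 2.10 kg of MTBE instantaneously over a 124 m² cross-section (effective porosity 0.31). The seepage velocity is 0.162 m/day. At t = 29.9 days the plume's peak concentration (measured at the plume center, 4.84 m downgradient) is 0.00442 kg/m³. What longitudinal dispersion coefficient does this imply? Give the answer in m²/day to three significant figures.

0.407 m²/day

At the plume center C_max = M/(n_e·A·√(4πDt)), so D = M²/(4πt·(n_e·A·C_max)²).
n_e·A·C_max = 0.31 × 124 × 0.00442 = 0.1699 kg/m.
D = 2.10²/(4π × 29.9 × 0.1699²) = 0.407 m²/day.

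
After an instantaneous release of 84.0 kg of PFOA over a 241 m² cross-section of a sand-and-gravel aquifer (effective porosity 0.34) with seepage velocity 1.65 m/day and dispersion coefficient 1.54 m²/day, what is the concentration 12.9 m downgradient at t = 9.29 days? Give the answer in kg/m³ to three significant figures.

0.0690 kg/m³

For an instantaneous plane source, C(x,t) = M/(n_e·A·√(4πDt)) · exp(−(x−vt)²/(4Dt)), with n_e·A the pore (flow) area.
Plume center vt = 1.65 × 9.29 = 15.3285 m, so the well at 12.9 m is 2.4285 m upgradient of the peak.
√(4πDt) = 13.41 m, giving peak height M/(n_e·A·√(4πDt)) = 84.0/(0.34 × 241 × 13.41) = 0.07645 kg/m³.
(x−vt)²/(4Dt) = (-2.4285)²/(4 × 1.54 × 9.29) = 0.1031; exp(−0.1031) = 0.9020.
C = 0.07645 × 0.9020 = 0.0690 kg/m³.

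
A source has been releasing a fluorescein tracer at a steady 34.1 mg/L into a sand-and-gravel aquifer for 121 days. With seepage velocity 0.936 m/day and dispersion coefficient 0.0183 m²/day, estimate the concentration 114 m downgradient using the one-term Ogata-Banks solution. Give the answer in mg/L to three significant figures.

For a continuous step input, C/C₀ ≈ ½·erfc((x−vt)/(2√(Dt))).
vt = 0.936 × 121 = 113.256 m and 2√(Dt) = 2√(0.0183 × 121) = 2.976 m.
Argument (x−vt)/(2√(Dt)) = (114 − 113.256)/2.976 = 0.2500; ½·erfc(0.2500) = 0.3618.
C = 34.1 × 0.3618 = 12.3 mg/L.

12.3 mg/L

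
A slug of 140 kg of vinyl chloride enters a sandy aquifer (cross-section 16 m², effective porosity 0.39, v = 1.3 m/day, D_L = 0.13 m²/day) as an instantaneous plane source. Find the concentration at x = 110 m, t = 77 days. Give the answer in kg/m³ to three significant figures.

0.173 kg/m³

For an instantaneous plane source, C(x,t) = M/(n_e·A·√(4πDt)) · exp(−(x−vt)²/(4Dt)), with n_e·A the pore (flow) area.
Plume center vt = 1.3 × 77 = 100.1 m, so the well at 110 m is 9.9 m downgradient of the peak.
√(4πDt) = 11.22 m, giving peak height M/(n_e·A·√(4πDt)) = 140/(0.39 × 16 × 11.22) = 2.000 kg/m³.
(x−vt)²/(4Dt) = (9.9)²/(4 × 0.13 × 77) = 2.448; exp(−2.448) = 0.08647.
C = 2.000 × 0.08647 = 0.173 kg/m³.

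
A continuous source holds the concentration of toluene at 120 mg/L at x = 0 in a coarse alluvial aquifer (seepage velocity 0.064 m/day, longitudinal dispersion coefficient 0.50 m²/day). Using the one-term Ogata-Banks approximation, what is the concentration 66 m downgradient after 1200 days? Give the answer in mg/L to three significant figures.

For a continuous step input, C/C₀ ≈ ½·erfc((x−vt)/(2√(Dt))).
vt = 0.064 × 1200 = 76.8 m and 2√(Dt) = 2√(0.50 × 1200) = 48.99 m.
Argument (x−vt)/(2√(Dt)) = (66 − 76.8)/48.99 = -0.2205; ½·erfc(-0.2205) = 0.6224.
C = 120 × 0.6224 = 74.7 mg/L.

74.7 mg/L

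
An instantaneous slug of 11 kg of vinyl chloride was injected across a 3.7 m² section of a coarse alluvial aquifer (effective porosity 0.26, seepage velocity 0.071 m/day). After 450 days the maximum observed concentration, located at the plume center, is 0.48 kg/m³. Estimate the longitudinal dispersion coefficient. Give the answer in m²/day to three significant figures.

0.100 m²/day

At the plume center C_max = M/(n_e·A·√(4πDt)), so D = M²/(4πt·(n_e·A·C_max)²).
n_e·A·C_max = 0.26 × 3.7 × 0.48 = 0.4618 kg/m.
D = 11²/(4π × 450 × 0.4618²) = 0.100 m²/day.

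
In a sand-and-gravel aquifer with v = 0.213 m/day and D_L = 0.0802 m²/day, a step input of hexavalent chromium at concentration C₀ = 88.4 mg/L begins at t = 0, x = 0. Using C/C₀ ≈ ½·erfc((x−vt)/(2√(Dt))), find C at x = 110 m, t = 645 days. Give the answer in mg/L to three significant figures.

88.1 mg/L

For a continuous step input, C/C₀ ≈ ½·erfc((x−vt)/(2√(Dt))).
vt = 0.213 × 645 = 137.385 m and 2√(Dt) = 2√(0.0802 × 645) = 14.38 m.
Argument (x−vt)/(2√(Dt)) = (110 − 137.385)/14.38 = -1.904; ½·erfc(-1.904) = 0.9965.
C = 88.4 × 0.9965 = 88.1 mg/L.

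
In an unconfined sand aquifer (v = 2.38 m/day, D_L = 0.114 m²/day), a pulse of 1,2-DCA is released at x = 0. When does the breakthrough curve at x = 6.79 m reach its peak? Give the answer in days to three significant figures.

For the 1D instantaneous-source solution, setting ∂C/∂t = 0 at fixed x gives v²t² + 2Dt − x² = 0, so t = (√(D² + v²x²) − D)/v².
√(D² + v²x²) = √(0.114² + 2.38² × 6.79²) = 16.16; v² = 5.6644.
t = (16.16 − 0.114)/5.6644 = 2.83 days (vs. the pure-advection estimate x/v = 2.85 d).

2.83 days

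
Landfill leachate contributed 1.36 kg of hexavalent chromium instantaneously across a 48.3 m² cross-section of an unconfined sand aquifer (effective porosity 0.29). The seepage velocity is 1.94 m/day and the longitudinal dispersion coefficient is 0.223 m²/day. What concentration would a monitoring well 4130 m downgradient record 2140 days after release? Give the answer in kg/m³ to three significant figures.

For an instantaneous plane source, C(x,t) = M/(n_e·A·√(4πDt)) · exp(−(x−vt)²/(4Dt)), with n_e·A the pore (flow) area.
Plume center vt = 1.94 × 2140 = 4151.6 m, so the well at 4130 m is 21.6 m upgradient of the peak.
√(4πDt) = 77.44 m, giving peak height M/(n_e·A·√(4πDt)) = 1.36/(0.29 × 48.3 × 77.44) = 0.001254 kg/m³.
(x−vt)²/(4Dt) = (-21.6)²/(4 × 0.223 × 2140) = 0.2444; exp(−0.2444) = 0.7832.
C = 0.001254 × 0.7832 = 0.000982 kg/m³.

0.000982 kg/m³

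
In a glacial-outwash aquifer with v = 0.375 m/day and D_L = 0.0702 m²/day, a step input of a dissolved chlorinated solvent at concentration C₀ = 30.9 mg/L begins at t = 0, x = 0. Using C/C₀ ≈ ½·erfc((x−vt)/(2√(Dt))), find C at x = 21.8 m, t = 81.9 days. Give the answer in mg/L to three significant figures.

30.8 mg/L

For a continuous step input, C/C₀ ≈ ½·erfc((x−vt)/(2√(Dt))).
vt = 0.375 × 81.9 = 30.7125 m and 2√(Dt) = 2√(0.0702 × 81.9) = 4.796 m.
Argument (x−vt)/(2√(Dt)) = (21.8 − 30.7125)/4.796 = -1.858; ½·erfc(-1.858) = 0.9957.
C = 30.9 × 0.9957 = 30.8 mg/L.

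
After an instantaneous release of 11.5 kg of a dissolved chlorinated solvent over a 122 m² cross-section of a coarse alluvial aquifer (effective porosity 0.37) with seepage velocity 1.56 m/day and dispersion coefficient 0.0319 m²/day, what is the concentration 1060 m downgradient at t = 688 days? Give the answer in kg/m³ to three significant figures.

For an instantaneous plane source, C(x,t) = M/(n_e·A·√(4πDt)) · exp(−(x−vt)²/(4Dt)), with n_e·A the pore (flow) area.
Plume center vt = 1.56 × 688 = 1073.28 m, so the well at 1060 m is 13.28 m upgradient of the peak.
√(4πDt) = 16.61 m, giving peak height M/(n_e·A·√(4πDt)) = 11.5/(0.37 × 122 × 16.61) = 0.01534 kg/m³.
(x−vt)²/(4Dt) = (-13.28)²/(4 × 0.0319 × 688) = 2.009; exp(−2.009) = 0.1341.
C = 0.01534 × 0.1341 = 0.00206 kg/m³.

0.00206 kg/m³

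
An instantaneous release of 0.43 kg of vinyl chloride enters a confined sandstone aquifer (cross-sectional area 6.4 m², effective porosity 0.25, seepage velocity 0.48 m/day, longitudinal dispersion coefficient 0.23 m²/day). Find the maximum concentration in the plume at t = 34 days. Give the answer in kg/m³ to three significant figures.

The peak of an instantaneous 1D plume sits at x = vt; there the Gaussian factor is 1 and C_max = M/(n_e·A·√(4πDt)), where n_e·A is the pore area the mass is dissolved in.
√(4πDt) = √(4π × 0.23 × 34) = 9.913 m, so C_max = 0.43/(0.25 × 6.4 × 9.913) = 0.0271 kg/m³.

0.0271 kg/m³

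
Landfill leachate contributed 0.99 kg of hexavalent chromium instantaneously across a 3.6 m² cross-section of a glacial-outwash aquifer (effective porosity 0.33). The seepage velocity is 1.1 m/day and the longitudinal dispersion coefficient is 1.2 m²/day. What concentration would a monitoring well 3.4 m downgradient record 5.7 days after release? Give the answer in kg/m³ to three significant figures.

0.0665 kg/m³

For an instantaneous plane source, C(x,t) = M/(n_e·A·√(4πDt)) · exp(−(x−vt)²/(4Dt)), with n_e·A the pore (flow) area.
Plume center vt = 1.1 × 5.7 = 6.27 m, so the well at 3.4 m is 2.87 m upgradient of the peak.
√(4πDt) = 9.271 m, giving peak height M/(n_e·A·√(4πDt)) = 0.99/(0.33 × 3.6 × 9.271) = 0.08989 kg/m³.
(x−vt)²/(4Dt) = (-2.87)²/(4 × 1.2 × 5.7) = 0.3011; exp(−0.3011) = 0.7400.
C = 0.08989 × 0.7400 = 0.0665 kg/m³.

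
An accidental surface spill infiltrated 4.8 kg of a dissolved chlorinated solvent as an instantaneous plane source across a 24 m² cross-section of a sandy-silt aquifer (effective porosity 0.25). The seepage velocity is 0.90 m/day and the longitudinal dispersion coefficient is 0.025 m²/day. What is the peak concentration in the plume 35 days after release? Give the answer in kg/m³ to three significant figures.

0.241 kg/m³

The peak of an instantaneous 1D plume sits at x = vt; there the Gaussian factor is 1 and C_max = M/(n_e·A·√(4πDt)), where n_e·A is the pore area the mass is dissolved in.
√(4πDt) = √(4π × 0.025 × 35) = 3.316 m, so C_max = 4.8/(0.25 × 24 × 3.316) = 0.241 kg/m³.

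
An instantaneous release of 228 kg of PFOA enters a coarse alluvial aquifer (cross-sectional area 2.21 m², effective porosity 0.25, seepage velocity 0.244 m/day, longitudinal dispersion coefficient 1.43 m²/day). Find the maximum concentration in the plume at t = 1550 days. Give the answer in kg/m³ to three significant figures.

2.47 kg/m³

The peak of an instantaneous 1D plume sits at x = vt; there the Gaussian factor is 1 and C_max = M/(n_e·A·√(4πDt)), where n_e·A is the pore area the mass is dissolved in.
√(4πDt) = √(4π × 1.43 × 1550) = 166.9 m, so C_max = 228/(0.25 × 2.21 × 166.9) = 2.47 kg/m³.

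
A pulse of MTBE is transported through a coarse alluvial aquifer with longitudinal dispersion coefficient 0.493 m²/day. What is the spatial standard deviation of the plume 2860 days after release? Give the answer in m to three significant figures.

Dispersive spreading gives a Gaussian with σ² = 2Dt; advection only shifts the center.
σ = √(2 × 0.493 × 2860) = 53.1 m.

53.1 m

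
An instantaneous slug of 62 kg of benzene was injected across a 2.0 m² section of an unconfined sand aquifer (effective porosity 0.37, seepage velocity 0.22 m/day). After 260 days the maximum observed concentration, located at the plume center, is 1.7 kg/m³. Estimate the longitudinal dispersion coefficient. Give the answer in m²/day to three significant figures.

0.743 m²/day

At the plume center C_max = M/(n_e·A·√(4πDt)), so D = M²/(4πt·(n_e·A·C_max)²).
n_e·A·C_max = 0.37 × 2.0 × 1.7 = 1.258 kg/m.
D = 62²/(4π × 260 × 1.258²) = 0.743 m²/day.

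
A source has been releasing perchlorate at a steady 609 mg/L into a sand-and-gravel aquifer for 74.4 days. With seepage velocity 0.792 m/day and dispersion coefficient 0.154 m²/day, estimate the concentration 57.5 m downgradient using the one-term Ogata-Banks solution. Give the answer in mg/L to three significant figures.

376 mg/L

For a continuous step input, C/C₀ ≈ ½·erfc((x−vt)/(2√(Dt))).
vt = 0.792 × 74.4 = 58.9248 m and 2√(Dt) = 2√(0.154 × 74.4) = 6.770 m.
Argument (x−vt)/(2√(Dt)) = (57.5 − 58.9248)/6.770 = -0.2105; ½·erfc(-0.2105) = 0.6170.
C = 609 × 0.6170 = 376 mg/L.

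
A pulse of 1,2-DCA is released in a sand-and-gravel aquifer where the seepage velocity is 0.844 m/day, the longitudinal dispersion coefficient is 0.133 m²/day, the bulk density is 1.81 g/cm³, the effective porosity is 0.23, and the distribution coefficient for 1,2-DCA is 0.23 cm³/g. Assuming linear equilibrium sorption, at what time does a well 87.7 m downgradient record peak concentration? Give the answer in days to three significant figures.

Retardation factor R = 1 + ρ_b·K_d/n = 1 + 1.81 × 0.23/0.23 = 2.810.
Sorption retards both mechanisms: v_R = v/R = 0.3004 m/day, D_R = D/R = 0.04733 m²/day.
Peak time from v_R²t² + 2D_R t − x² = 0: t = (√(D_R² + v_R²x²) − D_R)/v_R².
√(D_R² + v_R²x²) = √(0.04733² + 0.3004² × 87.7²) = 26.35; v_R² = 0.09024.
t = (26.35 − 0.04733)/0.09024 = 291 days.

291 days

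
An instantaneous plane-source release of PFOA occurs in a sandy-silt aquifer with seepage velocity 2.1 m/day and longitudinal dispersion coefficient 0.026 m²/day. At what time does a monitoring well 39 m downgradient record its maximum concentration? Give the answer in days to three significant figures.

18.6 days

For the 1D instantaneous-source solution, setting ∂C/∂t = 0 at fixed x gives v²t² + 2Dt − x² = 0, so t = (√(D² + v²x²) − D)/v².
√(D² + v²x²) = √(0.026² + 2.1² × 39²) = 81.90; v² = 4.41.
t = (81.90 − 0.026)/4.41 = 18.6 days (vs. the pure-advection estimate x/v = 18.6 d).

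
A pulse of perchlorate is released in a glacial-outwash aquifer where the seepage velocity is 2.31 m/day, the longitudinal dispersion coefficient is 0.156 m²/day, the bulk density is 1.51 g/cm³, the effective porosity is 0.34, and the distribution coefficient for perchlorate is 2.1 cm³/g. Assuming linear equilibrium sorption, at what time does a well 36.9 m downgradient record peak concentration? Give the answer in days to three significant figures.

165 days

Retardation factor R = 1 + ρ_b·K_d/n = 1 + 1.51 × 2.1/0.34 = 10.33.
Sorption retards both mechanisms: v_R = v/R = 0.2236 m/day, D_R = D/R = 0.01510 m²/day.
Peak time from v_R²t² + 2D_R t − x² = 0: t = (√(D_R² + v_R²x²) − D_R)/v_R².
√(D_R² + v_R²x²) = √(0.01510² + 0.2236² × 36.9²) = 8.251; v_R² = 0.05000.
t = (8.251 − 0.01510)/0.05000 = 165 days.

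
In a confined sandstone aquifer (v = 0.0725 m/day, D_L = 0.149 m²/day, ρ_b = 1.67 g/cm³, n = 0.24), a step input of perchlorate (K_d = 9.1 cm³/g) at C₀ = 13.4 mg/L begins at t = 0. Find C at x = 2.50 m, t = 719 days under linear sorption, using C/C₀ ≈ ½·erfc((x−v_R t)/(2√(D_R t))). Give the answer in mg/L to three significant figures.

Retardation factor R = 1 + ρ_b·K_d/n = 1 + 1.67 × 9.1/0.24 = 64.32.
Sorption retards both mechanisms: v_R = v/R = 0.001127 m/day, D_R = D/R = 0.002317 m²/day.
v_R·t = 0.001127 × 719 = 0.810313 m; 2√(D_R t) = 2.581 m; argument = (2.50 − 0.810313)/2.581 = 0.6547.
C = C₀ × ½·erfc(0.6547) = 13.4 × 0.1773 = 2.38 mg/L.

2.38 mg/L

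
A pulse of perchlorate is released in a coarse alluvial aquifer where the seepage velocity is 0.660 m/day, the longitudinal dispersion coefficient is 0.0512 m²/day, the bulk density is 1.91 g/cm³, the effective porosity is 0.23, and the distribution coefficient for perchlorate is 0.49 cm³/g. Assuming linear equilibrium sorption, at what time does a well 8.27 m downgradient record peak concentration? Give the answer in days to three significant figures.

Retardation factor R = 1 + ρ_b·K_d/n = 1 + 1.91 × 0.49/0.23 = 5.069.
Sorption retards both mechanisms: v_R = v/R = 0.1302 m/day, D_R = D/R = 0.01010 m²/day.
Peak time from v_R²t² + 2D_R t − x² = 0: t = (√(D_R² + v_R²x²) − D_R)/v_R².
√(D_R² + v_R²x²) = √(0.01010² + 0.1302² × 8.27²) = 1.077; v_R² = 0.01695.
t = (1.077 − 0.01010)/0.01695 = 62.9 days.

62.9 days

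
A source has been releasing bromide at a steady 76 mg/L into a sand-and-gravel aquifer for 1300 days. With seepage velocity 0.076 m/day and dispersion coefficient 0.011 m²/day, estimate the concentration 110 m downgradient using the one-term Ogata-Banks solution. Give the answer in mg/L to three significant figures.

1.38 mg/L

For a continuous step input, C/C₀ ≈ ½·erfc((x−vt)/(2√(Dt))).
vt = 0.076 × 1300 = 98.8 m and 2√(Dt) = 2√(0.011 × 1300) = 7.563 m.
Argument (x−vt)/(2√(Dt)) = (110 − 98.8)/7.563 = 1.481; ½·erfc(1.481) = 0.01811.
C = 76 × 0.01811 = 1.38 mg/L.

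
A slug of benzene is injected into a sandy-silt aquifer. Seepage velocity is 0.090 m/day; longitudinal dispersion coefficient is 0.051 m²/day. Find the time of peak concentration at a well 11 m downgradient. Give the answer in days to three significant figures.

116 days

For the 1D instantaneous-source solution, setting ∂C/∂t = 0 at fixed x gives v²t² + 2Dt − x² = 0, so t = (√(D² + v²x²) − D)/v².
√(D² + v²x²) = √(0.051² + 0.090² × 11²) = 0.9913; v² = 0.0081.
t = (0.9913 − 0.051)/0.0081 = 116 days (vs. the pure-advection estimate x/v = 122 d).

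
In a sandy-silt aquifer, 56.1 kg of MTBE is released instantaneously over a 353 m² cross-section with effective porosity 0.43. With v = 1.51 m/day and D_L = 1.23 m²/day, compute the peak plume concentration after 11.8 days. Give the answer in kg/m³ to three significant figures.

The peak of an instantaneous 1D plume sits at x = vt; there the Gaussian factor is 1 and C_max = M/(n_e·A·√(4πDt)), where n_e·A is the pore area the mass is dissolved in.
√(4πDt) = √(4π × 1.23 × 11.8) = 13.51 m, so C_max = 56.1/(0.43 × 353 × 13.51) = 0.0274 kg/m³.

0.0274 kg/m³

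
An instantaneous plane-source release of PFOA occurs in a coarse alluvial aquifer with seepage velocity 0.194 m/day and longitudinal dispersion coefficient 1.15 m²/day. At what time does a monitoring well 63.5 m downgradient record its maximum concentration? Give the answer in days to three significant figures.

For the 1D instantaneous-source solution, setting ∂C/∂t = 0 at fixed x gives v²t² + 2Dt − x² = 0, so t = (√(D² + v²x²) − D)/v².
√(D² + v²x²) = √(1.15² + 0.194² × 63.5²) = 12.37; v² = 0.037636.
t = (12.37 − 1.15)/0.037636 = 298 days (vs. the pure-advection estimate x/v = 327 d).

298 days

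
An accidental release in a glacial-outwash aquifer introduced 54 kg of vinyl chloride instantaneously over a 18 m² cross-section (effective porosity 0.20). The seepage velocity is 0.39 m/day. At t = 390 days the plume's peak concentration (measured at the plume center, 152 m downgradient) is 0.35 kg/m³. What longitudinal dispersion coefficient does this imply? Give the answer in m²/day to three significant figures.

At the plume center C_max = M/(n_e·A·√(4πDt)), so D = M²/(4πt·(n_e·A·C_max)²).
n_e·A·C_max = 0.20 × 18 × 0.35 = 1.260 kg/m.
D = 54²/(4π × 390 × 1.260²) = 0.375 m²/day.

0.375 m²/day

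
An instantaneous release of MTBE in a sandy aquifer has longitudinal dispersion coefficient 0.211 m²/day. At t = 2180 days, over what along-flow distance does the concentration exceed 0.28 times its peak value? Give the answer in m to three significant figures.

96.8 m

The plume is Gaussian with σ = √(2Dt) = √(2 × 0.211 × 2180) = 30.33 m.
C/C_peak = exp(−Δx²/(2σ²)) = 0.28 ⇒ Δx = σ·√(−2 ln 0.28) = 30.33 × 1.596 = 48.41 m.
Width = 2Δx = 96.8 m.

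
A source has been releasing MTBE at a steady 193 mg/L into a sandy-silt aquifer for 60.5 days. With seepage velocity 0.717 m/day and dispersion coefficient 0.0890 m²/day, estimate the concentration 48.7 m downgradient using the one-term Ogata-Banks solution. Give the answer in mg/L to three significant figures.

10.1 mg/L

For a continuous step input, C/C₀ ≈ ½·erfc((x−vt)/(2√(Dt))).
vt = 0.717 × 60.5 = 43.3785 m and 2√(Dt) = 2√(0.0890 × 60.5) = 4.641 m.
Argument (x−vt)/(2√(Dt)) = (48.7 − 43.3785)/4.641 = 1.147; ½·erfc(1.147) = 0.05239.
C = 193 × 0.05239 = 10.1 mg/L.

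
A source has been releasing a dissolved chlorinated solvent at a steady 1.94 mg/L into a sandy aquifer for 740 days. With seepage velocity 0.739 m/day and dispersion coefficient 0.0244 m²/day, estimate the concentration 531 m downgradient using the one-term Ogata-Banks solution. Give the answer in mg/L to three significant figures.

1.93 mg/L

For a continuous step input, C/C₀ ≈ ½·erfc((x−vt)/(2√(Dt))).
vt = 0.739 × 740 = 546.86 m and 2√(Dt) = 2√(0.0244 × 740) = 8.498 m.
Argument (x−vt)/(2√(Dt)) = (531 − 546.86)/8.498 = -1.866; ½·erfc(-1.866) = 0.9958.
C = 1.94 × 0.9958 = 1.93 mg/L.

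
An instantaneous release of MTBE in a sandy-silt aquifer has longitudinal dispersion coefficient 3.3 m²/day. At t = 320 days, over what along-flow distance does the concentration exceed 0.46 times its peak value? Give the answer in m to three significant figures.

115 m

The plume is Gaussian with σ = √(2Dt) = √(2 × 3.3 × 320) = 45.96 m.
C/C_peak = exp(−Δx²/(2σ²)) = 0.46 ⇒ Δx = σ·√(−2 ln 0.46) = 45.96 × 1.246 = 57.27 m.
Width = 2Δx = 115 m.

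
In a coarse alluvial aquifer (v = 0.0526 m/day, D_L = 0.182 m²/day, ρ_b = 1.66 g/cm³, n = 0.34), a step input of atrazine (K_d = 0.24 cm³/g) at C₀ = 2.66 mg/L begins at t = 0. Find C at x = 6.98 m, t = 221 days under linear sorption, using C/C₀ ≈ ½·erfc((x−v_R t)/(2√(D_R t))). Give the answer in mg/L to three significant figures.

1.05 mg/L

Retardation factor R = 1 + ρ_b·K_d/n = 1 + 1.66 × 0.24/0.34 = 2.172.
Sorption retards both mechanisms: v_R = v/R = 0.02422 m/day, D_R = D/R = 0.08379 m²/day.
v_R·t = 0.02422 × 221 = 5.35262 m; 2√(D_R t) = 8.606 m; argument = (6.98 − 5.35262)/8.606 = 0.1891.
C = C₀ × ½·erfc(0.1891) = 2.66 × 0.3946 = 1.05 mg/L.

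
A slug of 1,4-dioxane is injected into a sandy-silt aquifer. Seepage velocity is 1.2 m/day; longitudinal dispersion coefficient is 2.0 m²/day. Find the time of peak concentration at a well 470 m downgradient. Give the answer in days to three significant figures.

For the 1D instantaneous-source solution, setting ∂C/∂t = 0 at fixed x gives v²t² + 2Dt − x² = 0, so t = (√(D² + v²x²) − D)/v².
√(D² + v²x²) = √(2.0² + 1.2² × 470²) = 564.0; v² = 1.44.
t = (564.0 − 2.0)/1.44 = 390 days (vs. the pure-advection estimate x/v = 392 d).

390 days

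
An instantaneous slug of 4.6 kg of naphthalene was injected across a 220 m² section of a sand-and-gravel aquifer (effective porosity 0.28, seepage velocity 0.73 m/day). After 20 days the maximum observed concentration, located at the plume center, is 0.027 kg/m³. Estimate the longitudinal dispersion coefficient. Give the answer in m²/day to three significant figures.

0.0304 m²/day

At the plume center C_max = M/(n_e·A·√(4πDt)), so D = M²/(4πt·(n_e·A·C_max)²).
n_e·A·C_max = 0.28 × 220 × 0.027 = 1.663 kg/m.
D = 4.6²/(4π × 20 × 1.663²) = 0.0304 m²/day.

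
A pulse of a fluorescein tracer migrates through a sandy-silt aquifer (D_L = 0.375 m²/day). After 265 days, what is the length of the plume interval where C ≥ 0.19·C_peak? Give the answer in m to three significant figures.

The plume is Gaussian with σ = √(2Dt) = √(2 × 0.375 × 265) = 14.10 m.
C/C_peak = exp(−Δx²/(2σ²)) = 0.19 ⇒ Δx = σ·√(−2 ln 0.19) = 14.10 × 1.822 = 25.69 m.
Width = 2Δx = 51.4 m.

51.4 m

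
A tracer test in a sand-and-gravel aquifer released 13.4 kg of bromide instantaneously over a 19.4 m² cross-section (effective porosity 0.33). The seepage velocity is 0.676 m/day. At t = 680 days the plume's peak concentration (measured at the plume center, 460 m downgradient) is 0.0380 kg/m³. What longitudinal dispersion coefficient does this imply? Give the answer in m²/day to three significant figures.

At the plume center C_max = M/(n_e·A·√(4πDt)), so D = M²/(4πt·(n_e·A·C_max)²).
n_e·A·C_max = 0.33 × 19.4 × 0.0380 = 0.2433 kg/m.
D = 13.4²/(4π × 680 × 0.2433²) = 0.355 m²/day.

0.355 m²/day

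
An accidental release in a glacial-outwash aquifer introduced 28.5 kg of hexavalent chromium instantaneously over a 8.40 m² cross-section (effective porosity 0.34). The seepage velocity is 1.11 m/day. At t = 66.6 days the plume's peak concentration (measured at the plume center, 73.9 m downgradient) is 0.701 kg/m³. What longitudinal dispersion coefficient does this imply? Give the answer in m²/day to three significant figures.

0.242 m²/day

At the plume center C_max = M/(n_e·A·√(4πDt)), so D = M²/(4πt·(n_e·A·C_max)²).
n_e·A·C_max = 0.34 × 8.40 × 0.701 = 2.002 kg/m.
D = 28.5²/(4π × 66.6 × 2.002²) = 0.242 m²/day.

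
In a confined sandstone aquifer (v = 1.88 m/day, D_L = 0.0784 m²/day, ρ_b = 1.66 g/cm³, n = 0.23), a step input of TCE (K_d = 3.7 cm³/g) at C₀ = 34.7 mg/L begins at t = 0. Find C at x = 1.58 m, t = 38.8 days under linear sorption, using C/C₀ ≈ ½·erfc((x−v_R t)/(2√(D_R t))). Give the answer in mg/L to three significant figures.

Retardation factor R = 1 + ρ_b·K_d/n = 1 + 1.66 × 3.7/0.23 = 27.70.
Sorption retards both mechanisms: v_R = v/R = 0.06787 m/day, D_R = D/R = 0.002830 m²/day.
v_R·t = 0.06787 × 38.8 = 2.633356 m; 2√(D_R t) = 0.6627 m; argument = (1.58 − 2.633356)/0.6627 = -1.589.
C = C₀ × ½·erfc(-1.589) = 34.7 × 0.9877 = 34.3 mg/L.

34.3 mg/L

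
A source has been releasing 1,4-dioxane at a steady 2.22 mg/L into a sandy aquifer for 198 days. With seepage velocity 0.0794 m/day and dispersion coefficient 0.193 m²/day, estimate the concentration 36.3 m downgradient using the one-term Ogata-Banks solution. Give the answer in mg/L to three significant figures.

For a continuous step input, C/C₀ ≈ ½·erfc((x−vt)/(2√(Dt))).
vt = 0.0794 × 198 = 15.7212 m and 2√(Dt) = 2√(0.193 × 198) = 12.36 m.
Argument (x−vt)/(2√(Dt)) = (36.3 − 15.7212)/12.36 = 1.665; ½·erfc(1.665) = 0.009270.
C = 2.22 × 0.009270 = 0.0206 mg/L.

0.0206 mg/L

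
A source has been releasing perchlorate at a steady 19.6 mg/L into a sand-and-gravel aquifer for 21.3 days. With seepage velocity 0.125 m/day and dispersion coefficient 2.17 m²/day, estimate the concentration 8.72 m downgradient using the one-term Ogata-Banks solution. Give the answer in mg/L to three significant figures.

For a continuous step input, C/C₀ ≈ ½·erfc((x−vt)/(2√(Dt))).
vt = 0.125 × 21.3 = 2.6625 m and 2√(Dt) = 2√(2.17 × 21.3) = 13.60 m.
Argument (x−vt)/(2√(Dt)) = (8.72 − 2.6625)/13.60 = 0.4454; ½·erfc(0.4454) = 0.2644.
C = 19.6 × 0.2644 = 5.18 mg/L.

5.18 mg/L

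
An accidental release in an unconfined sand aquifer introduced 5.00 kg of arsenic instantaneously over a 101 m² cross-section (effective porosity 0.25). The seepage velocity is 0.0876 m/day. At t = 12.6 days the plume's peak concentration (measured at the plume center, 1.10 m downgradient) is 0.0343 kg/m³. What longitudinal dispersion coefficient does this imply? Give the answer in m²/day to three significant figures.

0.210 m²/day

At the plume center C_max = M/(n_e·A·√(4πDt)), so D = M²/(4πt·(n_e·A·C_max)²).
n_e·A·C_max = 0.25 × 101 × 0.0343 = 0.8661 kg/m.
D = 5.00²/(4π × 12.6 × 0.8661²) = 0.210 m²/day.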